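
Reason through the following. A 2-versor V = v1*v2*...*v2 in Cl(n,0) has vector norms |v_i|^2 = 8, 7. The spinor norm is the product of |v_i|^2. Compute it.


Spinor norm N(V) = |v1|^2 * |v2|^2 * ... * |v2|^2
= 8 * 7
Running product: 8, 56
N(V) = 56


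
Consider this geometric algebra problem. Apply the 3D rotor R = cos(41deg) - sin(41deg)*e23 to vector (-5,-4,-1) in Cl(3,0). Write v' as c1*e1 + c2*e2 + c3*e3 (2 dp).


Rotor R = cos(41deg) - sin(41deg)*e23
Rotation angle theta = 2 * 41 = 82 degrees in the e23 plane (e2 -> e3).
The component perpendicular to the plane (e1) is invariant: v'_1 = v1 = -5.00
cos(82deg) = 0.1392, sin(82deg) = 0.9903
v'_2 = v2*cos(theta) - v3*sin(theta) = -4*0.1392 - (-1)*0.9903 = 0.43
v'_3 = v2*sin(theta) + v3*cos(theta) = -4*0.9903 + (-1)*0.1392 = -4.10
v' = -5.00*e1 + 0.43*e2 - 4.10*e3


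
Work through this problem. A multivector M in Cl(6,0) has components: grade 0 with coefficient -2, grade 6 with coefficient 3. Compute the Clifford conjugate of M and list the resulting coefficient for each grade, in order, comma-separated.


Clifford conjugate sign for grade k: (-1)^(k(k+1)/2)
Grade 0: (-1)^(0*1/2) = (-1)^0 = 1, coeff -2 -> -2
Grade 6: (-1)^(6*7/2) = (-1)^21 = -1, coeff 3 -> -3
Conjugated coefficients: -2, -3


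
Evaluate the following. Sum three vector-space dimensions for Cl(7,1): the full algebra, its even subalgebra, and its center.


n = 7 + 1 = 8
Total dim = 2^8 = 256
Even subalgebra dim = 2^7 = 128
n is even, so center dim = 1
Sum = 256 + 128 + 1 = 385


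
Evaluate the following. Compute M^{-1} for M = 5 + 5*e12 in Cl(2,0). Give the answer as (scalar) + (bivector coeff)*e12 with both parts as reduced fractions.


M = 5 + 5*e12, where e12^2 = -1.
Since M commutes with its reverse ~M = a - b*e12, M * ~M = a^2 - b^2*e12^2 = a^2 + b^2.
So M^{-1} = ~M / (a^2 + b^2) = (a - b*e12)/(a^2 + b^2).
a^2 + b^2 = 25 + 25 = 50
Scalar part = 5/50 = 1/10
Bivector coeff = -5/50 = -1/10
M^{-1} = 1/10 - 1/10*e12


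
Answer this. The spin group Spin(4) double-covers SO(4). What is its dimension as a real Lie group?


Spin(n) double-covers SO(n); both have Lie algebra so(n) of dimension n(n-1)/2.
n = 4
n(n-1) = 4 * 3 = 12
dim Spin(4) = 12/2 = 6


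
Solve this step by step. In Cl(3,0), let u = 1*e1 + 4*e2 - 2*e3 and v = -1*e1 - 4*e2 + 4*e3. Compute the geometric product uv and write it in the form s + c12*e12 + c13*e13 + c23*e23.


In Cl(3,0): e_i^2 = 1, e_ie_j = -e_je_i for i != j.
Scalar part = u . v = 1*(-1) + 4*(-4) + (-2)*4
= -1 + (-16) + (-8) = -25
e12 coeff = 1*(-4) - 4*(-1) = -4 - (-4) = 0
e13 coeff = 1*4 - (-2)*(-1) = 4 - 2 = 2
e23 coeff = 4*4 - (-2)*(-4) = 16 - 8 = 8
uv = -25 + 0*e12 + 2*e13 + 8*e23


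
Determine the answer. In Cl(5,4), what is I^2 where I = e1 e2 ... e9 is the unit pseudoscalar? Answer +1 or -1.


The pseudoscalar I = e1...e_n (product of all n generators) of Cl(p,q) satisfies I^2 = (-1)^(q + n(n-1)/2).
p = 5, q = 4, n = p + q = 9
n(n-1)/2 = 9 * 8 / 2 = 36
Exponent = q + n(n-1)/2 = 4 + 36 = 40
I^2 = (-1)^40 = +1


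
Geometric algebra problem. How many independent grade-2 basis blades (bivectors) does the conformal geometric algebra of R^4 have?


The conformal model of R^4 uses Cl(5,1) with m = 4 + 2 = 6 generators.
Number of grade-2 blades = C(m, 2) = C(6, 2)
= 6*5/2 = 15


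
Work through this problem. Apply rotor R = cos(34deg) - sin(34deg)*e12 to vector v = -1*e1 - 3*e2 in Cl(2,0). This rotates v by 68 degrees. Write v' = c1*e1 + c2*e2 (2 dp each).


Rotor R = cos(34deg) - sin(34deg)*e12
Rotation angle theta = 2 * 34 = 68 degrees
v' = R*v*~R rotates v by theta.
cos(68deg) = 0.3746, sin(68deg) = 0.9272
v'_1 = -1*cos(68deg) - (-3)*sin(68deg)
= -1*0.3746 - (-3)*0.9272
= 2.41
v'_2 = -1*sin(68deg) + (-3)*cos(68deg)
= -1*0.9272 + (-3)*0.3746
= -2.05
v' = 2.41*e1 - 2.05*e2


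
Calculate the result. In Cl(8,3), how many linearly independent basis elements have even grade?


Even subalgebra dimension = 2^(n-1)
n = 8 + 3 = 11
2^(11 - 1) = 2^10 = 1024
Verification: sum of C(11,k) for even k = 1 + 55 + 330 + 462 + 165 + 11 = 1024
Result = 1024


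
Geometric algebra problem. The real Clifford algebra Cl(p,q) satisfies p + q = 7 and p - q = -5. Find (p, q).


We need p + q = 7 and p - q = -5.
Adding: 2p = 7 + (-5) = 2, so p = 1.
Then q = 7 - 1 = 6.
(p, q) = (1, 6)


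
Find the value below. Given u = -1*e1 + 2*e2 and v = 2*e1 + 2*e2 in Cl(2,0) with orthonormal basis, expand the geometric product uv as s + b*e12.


Expand: (-1*e1 + 2*e2)(2*e1 + 2*e2)
= (-1)*2*e1e1 + (-1)*2*e1e2 + 2*2*e2e1 + 2*2*e2e2
Using e1^2 = e2^2 = 1, e2e1 = -e1e2:
Scalar part s = (-1)*2 + 2*2 = -2 + 4 = 2
Bivector part b = (-1)*2 - 2*2 = -2 - 4 = -6
uv = 2 - 6*e12


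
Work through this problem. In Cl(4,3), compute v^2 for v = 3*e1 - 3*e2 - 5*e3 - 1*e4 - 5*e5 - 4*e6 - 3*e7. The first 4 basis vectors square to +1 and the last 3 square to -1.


v^2 = sum of c_i^2 * e_i^2
Positive signature terms (e_i^2 = +1): 3^2 + (-3)^2 + (-5)^2 + (-1)^2 = 44
Negative signature terms (e_j^2 = -1): (-5)^2 + (-4)^2 + (-3)^2 = 50
v^2 = 44 - 50 = -6


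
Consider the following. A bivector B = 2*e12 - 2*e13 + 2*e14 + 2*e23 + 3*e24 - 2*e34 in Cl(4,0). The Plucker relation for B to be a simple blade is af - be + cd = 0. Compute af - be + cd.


Plucker relation: af - be + cd
a*f = 2*(-2) = -4
b*e = (-2)*3 = -6
c*d = 2*2 = 4
af - be + cd = -4 - (-6) + 4
= 6


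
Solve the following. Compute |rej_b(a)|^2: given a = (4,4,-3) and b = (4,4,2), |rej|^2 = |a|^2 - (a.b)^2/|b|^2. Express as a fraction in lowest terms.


|a|^2 = 4^2 + 4^2 + (-3)^2 = 41
|b|^2 = 4^2 + 4^2 + 2^2 = 36
a . b = 4*4 + 4*4 + (-3)*2 = 26
(a.b)^2 = 26^2 = 676
|rej|^2 = 41 - 676/36
= (1476 - 676)/36
= 800/36
In lowest terms: 200/9


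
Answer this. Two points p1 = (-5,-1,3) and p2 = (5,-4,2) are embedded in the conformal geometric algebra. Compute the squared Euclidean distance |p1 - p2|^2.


p1 - p2 = (-10, 3, 1)
|p1 - p2|^2 = (-10)^2 + 3^2 + 1^2
= 100 + 9 + 1
= 110


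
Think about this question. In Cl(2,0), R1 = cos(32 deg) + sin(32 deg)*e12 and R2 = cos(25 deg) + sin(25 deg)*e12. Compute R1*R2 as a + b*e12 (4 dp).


Same-plane rotors commute and their half-angles add:
R1*R2 = cos(a1 + a2) + sin(a1 + a2)*e12.
a1 + a2 = 32 + 25 = 57 deg
cos(57 deg) = 0.5446
sin(57 deg) = 0.8387
R1*R2 = 0.5446 + 0.8387*e12


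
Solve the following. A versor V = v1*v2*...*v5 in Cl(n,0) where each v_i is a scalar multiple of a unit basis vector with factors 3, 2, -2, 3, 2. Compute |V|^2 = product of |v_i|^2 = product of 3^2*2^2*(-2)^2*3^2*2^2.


Each vector v_i has |v_i|^2 = s_i^2
Squared scales: 3^2 = 9, 2^2 = 4, (-2)^2 = 4, 3^2 = 9, 2^2 = 4
|V|^2 = 9 * 4 * 4 * 9 * 4
= 5184


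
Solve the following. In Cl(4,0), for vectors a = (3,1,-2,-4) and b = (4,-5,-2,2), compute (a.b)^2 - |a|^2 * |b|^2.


a . b = 3*4 + 1*(-5) + (-2)*(-2) + (-4)*2
= 12 + (-5) + 4 + (-8) = 3
|a|^2 = 3^2 + 1^2 + (-2)^2 + (-4)^2 = 30
|b|^2 = 4^2 + (-5)^2 + (-2)^2 + 2^2 = 49
(a.b)^2 = 3^2 = 9
|a|^2 * |b|^2 = 30 * 49 = 1470
Result = 9 - 1470 = -1461


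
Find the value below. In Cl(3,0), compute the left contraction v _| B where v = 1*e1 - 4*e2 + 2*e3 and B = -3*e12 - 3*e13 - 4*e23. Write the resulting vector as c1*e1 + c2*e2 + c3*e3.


Left contraction v _| B = <vB>_1 (grade-1 part of the geometric product vB).
Using e1_|e12 = e2, e2_|e12 = -e1, e1_|e13 = e3, e3_|e13 = -e1, e2_|e23 = e3, e3_|e23 = -e2:
e1 coeff: -v2*b12 - v3*b13 = -(-4)*(-3) - (2)*(-3) = -6
e2 coeff: v1*b12 - v3*b23 = (1)*(-3) - (2)*(-4) = 5
e3 coeff: v1*b13 + v2*b23 = (1)*(-3) + (-4)*(-4) = 13
v _| B = -6*e1 + 5*e2 + 13*e3


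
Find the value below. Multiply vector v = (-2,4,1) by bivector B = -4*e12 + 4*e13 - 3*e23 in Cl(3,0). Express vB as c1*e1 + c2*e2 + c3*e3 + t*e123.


vB has grade-1 (vector) and grade-3 (trivector) parts: vB = (v _| B) + (v ^ B).
Vector part <vB>_1:
  e1: -v2*b12 - v3*b13 = -(4)*(-4) - (1)*(4) = 12
  e2: v1*b12 - v3*b23 = (-2)*(-4) - (1)*(-3) = 11
  e3: v1*b13 + v2*b23 = (-2)*(4) + (4)*(-3) = -20
Trivector part <vB>_3:
  e123: v1*b23 - v2*b13 + v3*b12 = (-2)*(-3) - (4)*(4) + (1)*(-4) = -14
vB = 12*e1 + 11*e2 - 20*e3 - 14*e123


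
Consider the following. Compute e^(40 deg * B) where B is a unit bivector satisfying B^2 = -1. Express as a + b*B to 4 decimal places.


For a unit bivector B with B^2 = -1, the exponential series gives
e^(theta*B) = cos(theta) + sin(theta)*B (the GA analogue of Euler's formula).
theta = 40 degrees = 0.698132 rad
cos(40 deg) = 0.7660
sin(40 deg) = 0.6428
exp(theta*B) = 0.7660 + 0.6428*B


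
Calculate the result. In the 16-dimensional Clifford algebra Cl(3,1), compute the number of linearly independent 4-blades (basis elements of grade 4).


Number of grade-k basis blades in Cl(p,q) with n = p + q is C(n, k).
n = 3 + 1 = 4
C(4, 4) = 4! / (4! * 0!)
= 24 / (24 * 1)
= 1


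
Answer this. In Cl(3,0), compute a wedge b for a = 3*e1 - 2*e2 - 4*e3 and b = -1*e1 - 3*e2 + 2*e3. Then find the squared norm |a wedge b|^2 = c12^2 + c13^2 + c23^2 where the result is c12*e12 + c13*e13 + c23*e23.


a wedge b = (a1*b2 - a2*b1)*e12 + (a1*b3 - a3*b1)*e13 + (a2*b3 - a3*b2)*e23
e12 coeff: 3*(-3) - (-2)*(-1) = -9 - 2 = -11
e13 coeff: 3*2 - (-4)*(-1) = 6 - 4 = 2
e23 coeff: (-2)*2 - (-4)*(-3) = -4 - 12 = -16
|a wedge b|^2 = (-11)^2 + 2^2 + (-16)^2
= 121 + 4 + 256
= 381


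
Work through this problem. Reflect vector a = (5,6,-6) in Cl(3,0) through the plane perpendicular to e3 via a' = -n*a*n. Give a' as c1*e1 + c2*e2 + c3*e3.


Reflection formula: a' = -n*a*n, with n = e3 (unit vector, n^2 = 1).
For reflection through hyperplane perp to e3:
The component along e3 flips sign, others stay.
a = (5, 6, -6)
a' = (5, 6, 6)
a' = 5*e1 + 6*e2 + 6*e3


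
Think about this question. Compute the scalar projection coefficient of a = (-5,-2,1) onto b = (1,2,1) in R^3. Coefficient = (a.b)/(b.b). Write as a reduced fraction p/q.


Projection coefficient = (a . b) / (b . b)
a . b = (-5)*1 + (-2)*2 + 1*1
= -5 + (-4) + 1 = -8
b . b = 1^2 + 2^2 + 1^2
= 1 + 4 + 1 = 6
Coefficient = -8/6
In lowest terms: -4/3


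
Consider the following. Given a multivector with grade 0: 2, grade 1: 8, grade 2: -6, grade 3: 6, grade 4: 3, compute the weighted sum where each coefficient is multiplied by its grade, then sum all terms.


Grade-weighted sum = sum of grade_k * coefficient_k
0*2 = 0
1*8 = 8
2*(-6) = -12
3*6 = 18
4*3 = 12
Total = 0 + 8 + (-12) + 18 + 12 = 26


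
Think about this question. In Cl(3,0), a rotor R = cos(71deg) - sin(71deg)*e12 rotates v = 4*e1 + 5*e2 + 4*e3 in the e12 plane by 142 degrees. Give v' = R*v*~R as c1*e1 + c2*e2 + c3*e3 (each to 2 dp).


Rotor R = cos(71deg) - sin(71deg)*e12
Rotation angle theta = 2 * 71 = 142 degrees in the e12 plane (e1 -> e2).
The component perpendicular to the plane (e3) is invariant: v'_3 = v3 = 4.00
cos(142deg) = -0.7880, sin(142deg) = 0.6157
v'_1 = v1*cos(theta) - v2*sin(theta) = 4*(-0.7880) - 5*0.6157 = -6.23
v'_2 = v1*sin(theta) + v2*cos(theta) = 4*0.6157 + 5*(-0.7880) = -1.48
v' = -6.23*e1 - 1.48*e2 + 4.00*e3


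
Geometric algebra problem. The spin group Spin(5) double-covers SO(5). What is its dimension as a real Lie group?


Spin(n) double-covers SO(n); both have Lie algebra so(n) of dimension n(n-1)/2.
n = 5
n(n-1) = 5 * 4 = 20
dim Spin(5) = 20/2 = 10


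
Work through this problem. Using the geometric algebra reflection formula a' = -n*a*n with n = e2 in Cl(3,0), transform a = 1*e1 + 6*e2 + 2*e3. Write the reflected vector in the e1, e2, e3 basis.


Reflection formula: a' = -n*a*n, with n = e2 (unit vector, n^2 = 1).
For reflection through hyperplane perp to e2:
The component along e2 flips sign, others stay.
a = (1, 6, 2)
a' = (1, -6, 2)
a' = 1*e1 - 6*e2 + 2*e3


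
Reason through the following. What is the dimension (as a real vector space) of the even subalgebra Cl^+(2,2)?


Even subalgebra dimension = 2^(n-1)
n = 2 + 2 = 4
2^(4 - 1) = 2^3 = 8
Verification: sum of C(4,k) for even k = 1 + 6 + 1 = 8
Result = 8


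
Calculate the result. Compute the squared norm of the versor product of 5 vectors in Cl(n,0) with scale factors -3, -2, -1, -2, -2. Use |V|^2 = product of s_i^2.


Each vector v_i has |v_i|^2 = s_i^2
Squared scales: (-3)^2 = 9, (-2)^2 = 4, (-1)^2 = 1, (-2)^2 = 4, (-2)^2 = 4
|V|^2 = 9 * 4 * 1 * 4 * 4
= 576


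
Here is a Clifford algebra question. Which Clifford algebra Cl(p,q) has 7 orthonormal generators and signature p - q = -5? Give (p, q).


We need p + q = 7 and p - q = -5.
Adding: 2p = 7 + (-5) = 2, so p = 1.
Then q = 7 - 1 = 6.
(p, q) = (1, 6)


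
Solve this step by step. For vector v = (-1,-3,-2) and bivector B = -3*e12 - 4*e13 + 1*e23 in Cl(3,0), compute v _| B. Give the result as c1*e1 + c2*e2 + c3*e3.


Left contraction v _| B = <vB>_1 (grade-1 part of the geometric product vB).
Using e1_|e12 = e2, e2_|e12 = -e1, e1_|e13 = e3, e3_|e13 = -e1, e2_|e23 = e3, e3_|e23 = -e2:
e1 coeff: -v2*b12 - v3*b13 = -(-3)*(-3) - (-2)*(-4) = -17
e2 coeff: v1*b12 - v3*b23 = (-1)*(-3) - (-2)*(1) = 5
e3 coeff: v1*b13 + v2*b23 = (-1)*(-4) + (-3)*(1) = 1
v _| B = -17*e1 + 5*e2 + 1*e3


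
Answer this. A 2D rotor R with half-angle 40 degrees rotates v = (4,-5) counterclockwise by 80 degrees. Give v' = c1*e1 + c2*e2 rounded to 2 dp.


Rotor R = cos(40deg) - sin(40deg)*e12
Rotation angle theta = 2 * 40 = 80 degrees
v' = R*v*~R rotates v by theta.
cos(80deg) = 0.1736, sin(80deg) = 0.9848
v'_1 = 4*cos(80deg) - (-5)*sin(80deg)
= 4*0.1736 - (-5)*0.9848
= 5.62
v'_2 = 4*sin(80deg) + (-5)*cos(80deg)
= 4*0.9848 + (-5)*0.1736
= 3.07
v' = 5.62*e1 + 3.07*e2


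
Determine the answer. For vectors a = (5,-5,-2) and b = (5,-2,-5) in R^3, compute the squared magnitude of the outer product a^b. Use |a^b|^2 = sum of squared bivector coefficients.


a wedge b = (a1*b2 - a2*b1)*e12 + (a1*b3 - a3*b1)*e13 + (a2*b3 - a3*b2)*e23
e12 coeff: 5*(-2) - (-5)*5 = -10 - (-25) = 15
e13 coeff: 5*(-5) - (-2)*5 = -25 - (-10) = -15
e23 coeff: (-5)*(-5) - (-2)*(-2) = 25 - 4 = 21
|a wedge b|^2 = 15^2 + (-15)^2 + 21^2
= 225 + 225 + 441
= 891


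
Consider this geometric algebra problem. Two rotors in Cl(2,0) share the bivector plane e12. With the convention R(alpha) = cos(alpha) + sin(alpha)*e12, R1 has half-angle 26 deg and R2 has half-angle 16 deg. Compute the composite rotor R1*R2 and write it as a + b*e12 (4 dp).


Same-plane rotors commute and their half-angles add:
R1*R2 = cos(a1 + a2) + sin(a1 + a2)*e12.
a1 + a2 = 26 + 16 = 42 deg
cos(42 deg) = 0.7431
sin(42 deg) = 0.6691
R1*R2 = 0.7431 + 0.6691*e12


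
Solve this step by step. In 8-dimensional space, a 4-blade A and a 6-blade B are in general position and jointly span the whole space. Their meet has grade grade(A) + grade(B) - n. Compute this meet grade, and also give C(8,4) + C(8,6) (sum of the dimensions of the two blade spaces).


Meet grade = grade(A) + grade(B) - n
= 4 + 6 - 8 = 2
C(8,4) = 70
C(8,6) = 28
dim_A + dim_B = 70 + 28 = 98


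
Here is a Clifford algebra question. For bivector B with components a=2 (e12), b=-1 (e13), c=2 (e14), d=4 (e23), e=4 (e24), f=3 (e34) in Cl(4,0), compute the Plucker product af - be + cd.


Plucker relation: af - be + cd
a*f = 2*3 = 6
b*e = (-1)*4 = -4
c*d = 2*4 = 8
af - be + cd = 6 - (-4) + 8
= 18


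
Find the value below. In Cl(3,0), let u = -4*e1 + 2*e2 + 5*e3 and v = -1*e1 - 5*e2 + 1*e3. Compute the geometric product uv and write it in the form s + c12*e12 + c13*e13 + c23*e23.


In Cl(3,0): e_i^2 = 1, e_ie_j = -e_je_i for i != j.
Scalar part = u . v = (-4)*(-1) + 2*(-5) + 5*1
= 4 + (-10) + 5 = -1
e12 coeff = (-4)*(-5) - 2*(-1) = 20 - (-2) = 22
e13 coeff = (-4)*1 - 5*(-1) = -4 - (-5) = 1
e23 coeff = 2*1 - 5*(-5) = 2 - (-25) = 27
uv = -1 + 22*e12 + 1*e13 + 27*e23


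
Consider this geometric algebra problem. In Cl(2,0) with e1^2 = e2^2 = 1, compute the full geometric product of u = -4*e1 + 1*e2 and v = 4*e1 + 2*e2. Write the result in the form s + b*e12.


Expand: (-4*e1 + 1*e2)(4*e1 + 2*e2)
= (-4)*4*e1e1 + (-4)*2*e1e2 + 1*4*e2e1 + 1*2*e2e2
Using e1^2 = e2^2 = 1, e2e1 = -e1e2:
Scalar part s = (-4)*4 + 1*2 = -16 + 2 = -14
Bivector part b = (-4)*2 - 1*4 = -8 - 4 = -12
uv = -14 - 12*e12


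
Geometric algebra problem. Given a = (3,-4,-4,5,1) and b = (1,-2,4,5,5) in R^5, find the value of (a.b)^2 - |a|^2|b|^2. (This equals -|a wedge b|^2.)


a . b = 3*1 + (-4)*(-2) + (-4)*4 + 5*5 + 1*5
= 3 + 8 + (-16) + 25 + 5 = 25
|a|^2 = 3^2 + (-4)^2 + (-4)^2 + 5^2 + 1^2 = 67
|b|^2 = 1^2 + (-2)^2 + 4^2 + 5^2 + 5^2 = 71
(a.b)^2 = 25^2 = 625
|a|^2 * |b|^2 = 67 * 71 = 4757
Result = 625 - 4757 = -4132


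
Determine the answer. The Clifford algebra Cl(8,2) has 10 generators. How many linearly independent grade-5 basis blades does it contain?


Number of grade-k basis blades in Cl(p,q) with n = p + q is C(n, k).
n = 8 + 2 = 10
C(10, 5) = 10! / (5! * 5!)
= 3628800 / (120 * 120)
= 252


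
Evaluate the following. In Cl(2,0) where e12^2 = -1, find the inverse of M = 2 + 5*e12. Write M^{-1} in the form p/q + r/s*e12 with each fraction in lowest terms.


M = 2 + 5*e12, where e12^2 = -1.
Since M commutes with its reverse ~M = a - b*e12, M * ~M = a^2 - b^2*e12^2 = a^2 + b^2.
So M^{-1} = ~M / (a^2 + b^2) = (a - b*e12)/(a^2 + b^2).
a^2 + b^2 = 4 + 25 = 29
Scalar part = 2/29 = 2/29
Bivector coeff = -5/29 = -5/29
M^{-1} = 2/29 - 5/29*e12


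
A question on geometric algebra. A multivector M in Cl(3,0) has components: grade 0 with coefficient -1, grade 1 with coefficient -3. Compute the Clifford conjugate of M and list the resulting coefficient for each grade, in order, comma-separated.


Clifford conjugate sign for grade k: (-1)^(k(k+1)/2)
Grade 0: (-1)^(0*1/2) = (-1)^0 = 1, coeff -1 -> -1
Grade 1: (-1)^(1*2/2) = (-1)^1 = -1, coeff -3 -> 3
Conjugated coefficients: -1, 3


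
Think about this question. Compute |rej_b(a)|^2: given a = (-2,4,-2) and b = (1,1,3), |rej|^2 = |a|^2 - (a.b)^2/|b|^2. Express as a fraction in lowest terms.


|a|^2 = (-2)^2 + 4^2 + (-2)^2 = 24
|b|^2 = 1^2 + 1^2 + 3^2 = 11
a . b = (-2)*1 + 4*1 + (-2)*3 = -4
(a.b)^2 = (-4)^2 = 16
|rej|^2 = 24 - 16/11
= (264 - 16)/11
= 248/11
In lowest terms: 248/11


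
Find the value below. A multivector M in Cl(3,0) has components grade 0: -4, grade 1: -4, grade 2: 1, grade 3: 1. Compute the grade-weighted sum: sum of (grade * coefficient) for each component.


Grade-weighted sum = sum of grade_k * coefficient_k
0*(-4) = 0
1*(-4) = -4
2*1 = 2
3*1 = 3
Total = 0 + (-4) + 2 + 3 = 1


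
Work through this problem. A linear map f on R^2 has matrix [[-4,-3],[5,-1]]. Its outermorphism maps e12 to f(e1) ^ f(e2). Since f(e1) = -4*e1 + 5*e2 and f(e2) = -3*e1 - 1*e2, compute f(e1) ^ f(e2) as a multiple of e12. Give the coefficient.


The outermorphism of a linear map f sends e1^e2 to f(e1)^f(e2).
f(e1) = -4*e1 + 5*e2
f(e2) = -3*e1 - 1*e2
f(e1) ^ f(e2) = (-4*e1 + 5*e2) ^ (-3*e1 - 1*e2)
= (-4)*(-1)*e12 + 5*(-3)*e21
= (4 - (-15))*e12
= 19*e12
Coefficient = 19


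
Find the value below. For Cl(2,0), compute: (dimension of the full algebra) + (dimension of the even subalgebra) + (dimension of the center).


n = 2 + 0 = 2
Total dim = 2^2 = 4
Even subalgebra dim = 2^1 = 2
n is even, so center dim = 1
Sum = 4 + 2 + 1 = 7


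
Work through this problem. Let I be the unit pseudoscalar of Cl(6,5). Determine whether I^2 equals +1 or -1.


The pseudoscalar I = e1...e_n (product of all n generators) of Cl(p,q) satisfies I^2 = (-1)^(q + n(n-1)/2).
p = 6, q = 5, n = p + q = 11
n(n-1)/2 = 11 * 10 / 2 = 55
Exponent = q + n(n-1)/2 = 5 + 55 = 60
I^2 = (-1)^60 = +1


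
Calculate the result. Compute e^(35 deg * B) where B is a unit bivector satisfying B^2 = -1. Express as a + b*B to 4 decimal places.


For a unit bivector B with B^2 = -1, the exponential series gives
e^(theta*B) = cos(theta) + sin(theta)*B (the GA analogue of Euler's formula).
theta = 35 degrees = 0.610865 rad
cos(35 deg) = 0.8192
sin(35 deg) = 0.5736
exp(theta*B) = 0.8192 + 0.5736*B


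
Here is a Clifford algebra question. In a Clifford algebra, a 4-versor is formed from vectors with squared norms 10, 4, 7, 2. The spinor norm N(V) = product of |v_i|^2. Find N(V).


Spinor norm N(V) = |v1|^2 * |v2|^2 * ... * |v4|^2
= 10 * 4 * 7 * 2
Running product: 10, 40, 280, 560
N(V) = 560


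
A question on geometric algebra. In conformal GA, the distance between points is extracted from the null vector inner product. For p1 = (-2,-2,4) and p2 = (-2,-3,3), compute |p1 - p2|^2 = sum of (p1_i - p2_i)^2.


p1 - p2 = (0, 1, 1)
|p1 - p2|^2 = 0^2 + 1^2 + 1^2
= 0 + 1 + 1
= 2


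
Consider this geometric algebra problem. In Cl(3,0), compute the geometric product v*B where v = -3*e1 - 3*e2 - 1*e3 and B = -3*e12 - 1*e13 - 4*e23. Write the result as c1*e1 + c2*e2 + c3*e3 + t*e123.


vB has grade-1 (vector) and grade-3 (trivector) parts: vB = (v _| B) + (v ^ B).
Vector part <vB>_1:
  e1: -v2*b12 - v3*b13 = -(-3)*(-3) - (-1)*(-1) = -10
  e2: v1*b12 - v3*b23 = (-3)*(-3) - (-1)*(-4) = 5
  e3: v1*b13 + v2*b23 = (-3)*(-1) + (-3)*(-4) = 15
Trivector part <vB>_3:
  e123: v1*b23 - v2*b13 + v3*b12 = (-3)*(-4) - (-3)*(-1) + (-1)*(-3) = 12
vB = -10*e1 + 5*e2 + 15*e3 + 12*e123


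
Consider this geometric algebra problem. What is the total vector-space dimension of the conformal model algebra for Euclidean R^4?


The conformal model of R^4 uses Cl(5,1): the 4 Euclidean generators plus two extra orthogonal generators e+ (e+^2 = +1) and e- (e-^2 = -1), from which the null vectors e0, einf are built.
Number of generators m = 4 + 2 = 6.
dim Cl(p,q) = 2^m = 2^6 = 64


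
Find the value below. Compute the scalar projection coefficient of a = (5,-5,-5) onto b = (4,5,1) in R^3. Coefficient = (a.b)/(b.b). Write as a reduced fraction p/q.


Projection coefficient = (a . b) / (b . b)
a . b = 5*4 + (-5)*5 + (-5)*1
= 20 + (-25) + (-5) = -10
b . b = 4^2 + 5^2 + 1^2
= 16 + 25 + 1 = 42
Coefficient = -10/42
In lowest terms: -5/21


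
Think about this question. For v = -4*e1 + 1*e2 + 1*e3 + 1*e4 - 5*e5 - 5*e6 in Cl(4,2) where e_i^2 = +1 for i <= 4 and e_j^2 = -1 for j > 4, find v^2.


v^2 = sum of c_i^2 * e_i^2
Positive signature terms (e_i^2 = +1): (-4)^2 + 1^2 + 1^2 + 1^2 = 19
Negative signature terms (e_j^2 = -1): (-5)^2 + (-5)^2 = 50
v^2 = 19 - 50 = -31


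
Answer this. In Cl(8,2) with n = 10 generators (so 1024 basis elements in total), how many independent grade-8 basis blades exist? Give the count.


Number of grade-k basis blades in Cl(p,q) with n = p + q is C(n, k).
n = 8 + 2 = 10
C(10, 8) = 10! / (8! * 2!)
= 3628800 / (40320 * 2)
= 45


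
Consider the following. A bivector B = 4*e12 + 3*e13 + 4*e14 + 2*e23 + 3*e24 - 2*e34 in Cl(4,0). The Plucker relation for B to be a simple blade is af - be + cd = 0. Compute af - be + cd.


Plucker relation: af - be + cd
a*f = 4*(-2) = -8
b*e = 3*3 = 9
c*d = 4*2 = 8
af - be + cd = -8 - 9 + 8
= -9


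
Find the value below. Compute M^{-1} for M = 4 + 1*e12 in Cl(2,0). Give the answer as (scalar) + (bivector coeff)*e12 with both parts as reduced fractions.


M = 4 + 1*e12, where e12^2 = -1.
Since M commutes with its reverse ~M = a - b*e12, M * ~M = a^2 - b^2*e12^2 = a^2 + b^2.
So M^{-1} = ~M / (a^2 + b^2) = (a - b*e12)/(a^2 + b^2).
a^2 + b^2 = 16 + 1 = 17
Scalar part = 4/17 = 4/17
Bivector coeff = -1/17 = -1/17
M^{-1} = 4/17 - 1/17*e12


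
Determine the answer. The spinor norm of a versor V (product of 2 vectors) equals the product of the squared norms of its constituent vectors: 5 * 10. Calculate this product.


Spinor norm N(V) = |v1|^2 * |v2|^2 * ... * |v2|^2
= 5 * 10
Running product: 5, 50
N(V) = 50


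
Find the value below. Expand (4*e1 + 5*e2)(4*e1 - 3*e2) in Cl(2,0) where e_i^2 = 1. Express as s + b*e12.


Expand: (4*e1 + 5*e2)(4*e1 - 3*e2)
= 4*4*e1e1 + 4*(-3)*e1e2 + 5*4*e2e1 + 5*(-3)*e2e2
Using e1^2 = e2^2 = 1, e2e1 = -e1e2:
Scalar part s = 4*4 + 5*(-3) = 16 + (-15) = 1
Bivector part b = 4*(-3) - 5*4 = -12 - 20 = -32
uv = 1 - 32*e12


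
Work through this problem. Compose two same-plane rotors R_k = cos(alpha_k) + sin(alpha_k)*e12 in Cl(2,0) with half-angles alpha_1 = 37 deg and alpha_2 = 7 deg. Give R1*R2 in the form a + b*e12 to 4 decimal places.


Same-plane rotors commute and their half-angles add:
R1*R2 = cos(a1 + a2) + sin(a1 + a2)*e12.
a1 + a2 = 37 + 7 = 44 deg
cos(44 deg) = 0.7193
sin(44 deg) = 0.6947
R1*R2 = 0.7193 + 0.6947*e12


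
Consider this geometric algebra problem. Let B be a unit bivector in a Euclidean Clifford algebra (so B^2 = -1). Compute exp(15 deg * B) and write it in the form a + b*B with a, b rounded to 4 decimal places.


For a unit bivector B with B^2 = -1, the exponential series gives
e^(theta*B) = cos(theta) + sin(theta)*B (the GA analogue of Euler's formula).
theta = 15 degrees = 0.261799 rad
cos(15 deg) = 0.9659
sin(15 deg) = 0.2588
exp(theta*B) = 0.9659 + 0.2588*B


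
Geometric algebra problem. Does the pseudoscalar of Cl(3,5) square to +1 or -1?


The pseudoscalar I = e1...e_n (product of all n generators) of Cl(p,q) satisfies I^2 = (-1)^(q + n(n-1)/2).
p = 3, q = 5, n = p + q = 8
n(n-1)/2 = 8 * 7 / 2 = 28
Exponent = q + n(n-1)/2 = 5 + 28 = 33
I^2 = (-1)^33 = -1


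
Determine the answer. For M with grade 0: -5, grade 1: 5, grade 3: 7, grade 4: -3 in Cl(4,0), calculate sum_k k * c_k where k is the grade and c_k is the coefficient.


Grade-weighted sum = sum of grade_k * coefficient_k
0*(-5) = 0
1*5 = 5
3*7 = 21
4*(-3) = -12
Total = 0 + 5 + 21 + (-12) = 14


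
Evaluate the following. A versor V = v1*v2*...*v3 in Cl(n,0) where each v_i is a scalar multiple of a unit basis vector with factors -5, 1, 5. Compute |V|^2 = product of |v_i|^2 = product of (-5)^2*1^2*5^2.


Each vector v_i has |v_i|^2 = s_i^2
Squared scales: (-5)^2 = 25, 1^2 = 1, 5^2 = 25
|V|^2 = 25 * 1 * 25
= 625


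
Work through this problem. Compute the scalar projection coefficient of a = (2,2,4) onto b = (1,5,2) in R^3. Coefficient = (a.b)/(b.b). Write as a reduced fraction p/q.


Projection coefficient = (a . b) / (b . b)
a . b = 2*1 + 2*5 + 4*2
= 2 + 10 + 8 = 20
b . b = 1^2 + 5^2 + 2^2
= 1 + 25 + 4 = 30
Coefficient = 20/30
In lowest terms: 2/3


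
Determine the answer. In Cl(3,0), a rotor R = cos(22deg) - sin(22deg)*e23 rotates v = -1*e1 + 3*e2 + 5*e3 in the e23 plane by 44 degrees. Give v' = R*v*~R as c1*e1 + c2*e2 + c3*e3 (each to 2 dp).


Rotor R = cos(22deg) - sin(22deg)*e23
Rotation angle theta = 2 * 22 = 44 degrees in the e23 plane (e2 -> e3).
The component perpendicular to the plane (e1) is invariant: v'_1 = v1 = -1.00
cos(44deg) = 0.7193, sin(44deg) = 0.6947
v'_2 = v2*cos(theta) - v3*sin(theta) = 3*0.7193 - 5*0.6947 = -1.32
v'_3 = v2*sin(theta) + v3*cos(theta) = 3*0.6947 + 5*0.7193 = 5.68
v' = -1.00*e1 - 1.32*e2 + 5.68*e3


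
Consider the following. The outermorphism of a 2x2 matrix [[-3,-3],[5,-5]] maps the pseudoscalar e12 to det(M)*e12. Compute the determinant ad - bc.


The outermorphism of a linear map f sends e1^e2 to f(e1)^f(e2).
f(e1) = -3*e1 + 5*e2
f(e2) = -3*e1 - 5*e2
f(e1) ^ f(e2) = (-3*e1 + 5*e2) ^ (-3*e1 - 5*e2)
= (-3)*(-5)*e12 + 5*(-3)*e21
= (15 - (-15))*e12
= 30*e12
Coefficient = 30


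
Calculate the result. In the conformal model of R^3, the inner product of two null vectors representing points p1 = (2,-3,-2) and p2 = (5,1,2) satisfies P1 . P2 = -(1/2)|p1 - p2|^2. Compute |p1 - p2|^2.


p1 - p2 = (-3, -4, -4)
|p1 - p2|^2 = (-3)^2 + (-4)^2 + (-4)^2
= 9 + 16 + 16
= 41


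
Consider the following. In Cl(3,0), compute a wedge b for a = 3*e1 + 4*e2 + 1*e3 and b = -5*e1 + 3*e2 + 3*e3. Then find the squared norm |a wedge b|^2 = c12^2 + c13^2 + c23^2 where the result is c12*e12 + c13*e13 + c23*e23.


a wedge b = (a1*b2 - a2*b1)*e12 + (a1*b3 - a3*b1)*e13 + (a2*b3 - a3*b2)*e23
e12 coeff: 3*3 - 4*(-5) = 9 - (-20) = 29
e13 coeff: 3*3 - 1*(-5) = 9 - (-5) = 14
e23 coeff: 4*3 - 1*3 = 12 - 3 = 9
|a wedge b|^2 = 29^2 + 14^2 + 9^2
= 841 + 196 + 81
= 1118


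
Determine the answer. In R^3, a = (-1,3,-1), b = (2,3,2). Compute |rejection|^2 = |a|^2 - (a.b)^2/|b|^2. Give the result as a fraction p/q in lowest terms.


|a|^2 = (-1)^2 + 3^2 + (-1)^2 = 11
|b|^2 = 2^2 + 3^2 + 2^2 = 17
a . b = (-1)*2 + 3*3 + (-1)*2 = 5
(a.b)^2 = 5^2 = 25
|rej|^2 = 11 - 25/17
= (187 - 25)/17
= 162/17
In lowest terms: 162/17


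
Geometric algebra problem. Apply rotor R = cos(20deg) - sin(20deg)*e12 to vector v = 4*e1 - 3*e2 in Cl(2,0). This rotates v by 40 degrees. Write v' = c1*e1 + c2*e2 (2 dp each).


Rotor R = cos(20deg) - sin(20deg)*e12
Rotation angle theta = 2 * 20 = 40 degrees
v' = R*v*~R rotates v by theta.
cos(40deg) = 0.7660, sin(40deg) = 0.6428
v'_1 = 4*cos(40deg) - (-3)*sin(40deg)
= 4*0.7660 - (-3)*0.6428
= 4.99
v'_2 = 4*sin(40deg) + (-3)*cos(40deg)
= 4*0.6428 + (-3)*0.7660
= 0.27
v' = 4.99*e1 + 0.27*e2


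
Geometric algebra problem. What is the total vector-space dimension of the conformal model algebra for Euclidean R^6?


The conformal model of R^6 uses Cl(7,1): the 6 Euclidean generators plus two extra orthogonal generators e+ (e+^2 = +1) and e- (e-^2 = -1), from which the null vectors e0, einf are built.
Number of generators m = 6 + 2 = 8.
dim Cl(p,q) = 2^m = 2^8 = 256


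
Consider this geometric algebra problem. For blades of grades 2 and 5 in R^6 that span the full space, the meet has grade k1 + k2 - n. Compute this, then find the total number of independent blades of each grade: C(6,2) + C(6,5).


Meet grade = grade(A) + grade(B) - n
= 2 + 5 - 6 = 1
C(6,2) = 15
C(6,5) = 6
dim_A + dim_B = 15 + 6 = 21


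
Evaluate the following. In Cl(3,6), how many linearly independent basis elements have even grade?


Even subalgebra dimension = 2^(n-1)
n = 3 + 6 = 9
2^(9 - 1) = 2^8 = 256
Verification: sum of C(9,k) for even k = 1 + 36 + 126 + 84 + 9 = 256
Result = 256


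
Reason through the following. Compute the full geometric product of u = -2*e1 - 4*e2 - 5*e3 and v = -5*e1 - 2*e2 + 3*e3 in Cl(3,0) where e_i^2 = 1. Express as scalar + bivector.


In Cl(3,0): e_i^2 = 1, e_ie_j = -e_je_i for i != j.
Scalar part = u . v = (-2)*(-5) + (-4)*(-2) + (-5)*3
= 10 + 8 + (-15) = 3
e12 coeff = (-2)*(-2) - (-4)*(-5) = 4 - 20 = -16
e13 coeff = (-2)*3 - (-5)*(-5) = -6 - 25 = -31
e23 coeff = (-4)*3 - (-5)*(-2) = -12 - 10 = -22
uv = 3 - 16*e12 - 31*e13 - 22*e23


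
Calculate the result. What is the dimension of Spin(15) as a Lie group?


Spin(n) double-covers SO(n); both have Lie algebra so(n) of dimension n(n-1)/2.
n = 15
n(n-1) = 15 * 14 = 210
dim Spin(15) = 210/2 = 105


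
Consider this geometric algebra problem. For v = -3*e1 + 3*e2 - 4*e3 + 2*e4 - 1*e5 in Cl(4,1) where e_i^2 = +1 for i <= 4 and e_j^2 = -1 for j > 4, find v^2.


v^2 = sum of c_i^2 * e_i^2
Positive signature terms (e_i^2 = +1): (-3)^2 + 3^2 + (-4)^2 + 2^2 = 38
Negative signature terms (e_j^2 = -1): (-1)^2 = 1
v^2 = 38 - 1 = 37


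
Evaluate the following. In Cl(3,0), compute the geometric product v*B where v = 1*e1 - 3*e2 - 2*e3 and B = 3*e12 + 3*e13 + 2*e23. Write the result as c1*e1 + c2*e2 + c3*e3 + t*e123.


vB has grade-1 (vector) and grade-3 (trivector) parts: vB = (v _| B) + (v ^ B).
Vector part <vB>_1:
  e1: -v2*b12 - v3*b13 = -(-3)*(3) - (-2)*(3) = 15
  e2: v1*b12 - v3*b23 = (1)*(3) - (-2)*(2) = 7
  e3: v1*b13 + v2*b23 = (1)*(3) + (-3)*(2) = -3
Trivector part <vB>_3:
  e123: v1*b23 - v2*b13 + v3*b12 = (1)*(2) - (-3)*(3) + (-2)*(3) = 5
vB = 15*e1 + 7*e2 - 3*e3 + 5*e123


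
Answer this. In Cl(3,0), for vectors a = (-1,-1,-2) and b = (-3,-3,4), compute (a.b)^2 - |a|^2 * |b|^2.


a . b = (-1)*(-3) + (-1)*(-3) + (-2)*4
= 3 + 3 + (-8) = -2
|a|^2 = (-1)^2 + (-1)^2 + (-2)^2 = 6
|b|^2 = (-3)^2 + (-3)^2 + 4^2 = 34
(a.b)^2 = (-2)^2 = 4
|a|^2 * |b|^2 = 6 * 34 = 204
Result = 4 - 204 = -200


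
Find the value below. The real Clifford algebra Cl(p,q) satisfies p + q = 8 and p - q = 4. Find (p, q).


We need p + q = 8 and p - q = 4.
Adding: 2p = 8 + 4 = 12, so p = 6.
Then q = 8 - 6 = 2.
(p, q) = (6, 2)


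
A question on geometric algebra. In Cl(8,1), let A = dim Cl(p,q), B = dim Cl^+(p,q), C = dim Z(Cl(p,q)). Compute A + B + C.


n = 8 + 1 = 9
Total dim = 2^9 = 512
Even subalgebra dim = 2^8 = 256
n is odd, so center dim = 2
Sum = 512 + 256 + 2 = 770


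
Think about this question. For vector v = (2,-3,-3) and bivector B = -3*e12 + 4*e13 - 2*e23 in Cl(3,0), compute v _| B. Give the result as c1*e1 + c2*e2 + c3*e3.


Left contraction v _| B = <vB>_1 (grade-1 part of the geometric product vB).
Using e1_|e12 = e2, e2_|e12 = -e1, e1_|e13 = e3, e3_|e13 = -e1, e2_|e23 = e3, e3_|e23 = -e2:
e1 coeff: -v2*b12 - v3*b13 = -(-3)*(-3) - (-3)*(4) = 3
e2 coeff: v1*b12 - v3*b23 = (2)*(-3) - (-3)*(-2) = -12
e3 coeff: v1*b13 + v2*b23 = (2)*(4) + (-3)*(-2) = 14
v _| B = 3*e1 - 12*e2 + 14*e3


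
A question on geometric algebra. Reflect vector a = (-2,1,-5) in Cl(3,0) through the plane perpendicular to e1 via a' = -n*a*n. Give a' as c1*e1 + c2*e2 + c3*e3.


Reflection formula: a' = -n*a*n, with n = e1 (unit vector, n^2 = 1).
For reflection through hyperplane perp to e1:
The component along e1 flips sign, others stay.
a = (-2, 1, -5)
a' = (2, 1, -5)
a' = 2*e1 + 1*e2 - 5*e3


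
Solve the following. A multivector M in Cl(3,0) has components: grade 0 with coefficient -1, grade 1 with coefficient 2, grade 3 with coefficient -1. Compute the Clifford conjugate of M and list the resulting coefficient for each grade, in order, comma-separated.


Clifford conjugate sign for grade k: (-1)^(k(k+1)/2)
Grade 0: (-1)^(0*1/2) = (-1)^0 = 1, coeff -1 -> -1
Grade 1: (-1)^(1*2/2) = (-1)^1 = -1, coeff 2 -> -2
Grade 3: (-1)^(3*4/2) = (-1)^6 = 1, coeff -1 -> -1
Conjugated coefficients: -1, -2, -1


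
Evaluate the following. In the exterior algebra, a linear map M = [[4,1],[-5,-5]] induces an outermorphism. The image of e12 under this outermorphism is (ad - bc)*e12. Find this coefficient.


The outermorphism of a linear map f sends e1^e2 to f(e1)^f(e2).
f(e1) = 4*e1 - 5*e2
f(e2) = 1*e1 - 5*e2
f(e1) ^ f(e2) = (4*e1 - 5*e2) ^ (1*e1 - 5*e2)
= 4*(-5)*e12 + (-5)*1*e21
= (-20 - (-5))*e12
= -15*e12
Coefficient = -15


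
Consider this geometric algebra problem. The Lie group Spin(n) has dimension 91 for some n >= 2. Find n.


dim Spin(n) = dim so(n) = n(n-1)/2.
Solve n(n-1)/2 = 91, i.e. n^2 - n - 182 = 0.
Discriminant = 1 + 8*91 = 729
n = (1 + sqrt(729))/2 = (1 + 27)/2 = 14


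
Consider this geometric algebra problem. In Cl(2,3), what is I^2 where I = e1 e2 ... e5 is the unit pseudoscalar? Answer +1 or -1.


The pseudoscalar I = e1...e_n (product of all n generators) of Cl(p,q) satisfies I^2 = (-1)^(q + n(n-1)/2).
p = 2, q = 3, n = p + q = 5
n(n-1)/2 = 5 * 4 / 2 = 10
Exponent = q + n(n-1)/2 = 3 + 10 = 13
I^2 = (-1)^13 = -1


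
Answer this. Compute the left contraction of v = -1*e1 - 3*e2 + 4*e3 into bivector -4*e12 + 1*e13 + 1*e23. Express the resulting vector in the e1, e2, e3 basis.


Left contraction v _| B = <vB>_1 (grade-1 part of the geometric product vB).
Using e1_|e12 = e2, e2_|e12 = -e1, e1_|e13 = e3, e3_|e13 = -e1, e2_|e23 = e3, e3_|e23 = -e2:
e1 coeff: -v2*b12 - v3*b13 = -(-3)*(-4) - (4)*(1) = -16
e2 coeff: v1*b12 - v3*b23 = (-1)*(-4) - (4)*(1) = 0
e3 coeff: v1*b13 + v2*b23 = (-1)*(1) + (-3)*(1) = -4
v _| B = -16*e1 + 0*e2 - 4*e3


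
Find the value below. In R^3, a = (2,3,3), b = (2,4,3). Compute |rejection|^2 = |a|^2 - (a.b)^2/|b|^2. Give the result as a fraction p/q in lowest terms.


|a|^2 = 2^2 + 3^2 + 3^2 = 22
|b|^2 = 2^2 + 4^2 + 3^2 = 29
a . b = 2*2 + 3*4 + 3*3 = 25
(a.b)^2 = 25^2 = 625
|rej|^2 = 22 - 625/29
= (638 - 625)/29
= 13/29
In lowest terms: 13/29


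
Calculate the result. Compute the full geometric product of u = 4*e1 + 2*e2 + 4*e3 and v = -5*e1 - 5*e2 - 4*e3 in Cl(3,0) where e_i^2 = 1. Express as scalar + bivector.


In Cl(3,0): e_i^2 = 1, e_ie_j = -e_je_i for i != j.
Scalar part = u . v = 4*(-5) + 2*(-5) + 4*(-4)
= -20 + (-10) + (-16) = -46
e12 coeff = 4*(-5) - 2*(-5) = -20 - (-10) = -10
e13 coeff = 4*(-4) - 4*(-5) = -16 - (-20) = 4
e23 coeff = 2*(-4) - 4*(-5) = -8 - (-20) = 12
uv = -46 - 10*e12 + 4*e13 + 12*e23


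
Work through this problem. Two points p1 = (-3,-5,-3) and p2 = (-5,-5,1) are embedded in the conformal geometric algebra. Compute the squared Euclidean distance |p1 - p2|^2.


p1 - p2 = (2, 0, -4)
|p1 - p2|^2 = 2^2 + 0^2 + (-4)^2
= 4 + 0 + 16
= 20


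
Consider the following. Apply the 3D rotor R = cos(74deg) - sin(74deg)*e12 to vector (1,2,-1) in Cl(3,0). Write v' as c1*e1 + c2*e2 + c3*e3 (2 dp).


Rotor R = cos(74deg) - sin(74deg)*e12
Rotation angle theta = 2 * 74 = 148 degrees in the e12 plane (e1 -> e2).
The component perpendicular to the plane (e3) is invariant: v'_3 = v3 = -1.00
cos(148deg) = -0.8480, sin(148deg) = 0.5299
v'_1 = v1*cos(theta) - v2*sin(theta) = 1*(-0.8480) - 2*0.5299 = -1.91
v'_2 = v1*sin(theta) + v2*cos(theta) = 1*0.5299 + 2*(-0.8480) = -1.17
v' = -1.91*e1 - 1.17*e2 - 1.00*e3


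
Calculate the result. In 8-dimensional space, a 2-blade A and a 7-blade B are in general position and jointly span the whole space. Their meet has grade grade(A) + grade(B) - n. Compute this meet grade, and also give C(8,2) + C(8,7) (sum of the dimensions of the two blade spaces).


Meet grade = grade(A) + grade(B) - n
= 2 + 7 - 8 = 1
C(8,2) = 28
C(8,7) = 8
dim_A + dim_B = 28 + 8 = 36


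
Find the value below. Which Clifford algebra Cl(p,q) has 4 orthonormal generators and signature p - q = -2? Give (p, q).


We need p + q = 4 and p - q = -2.
Adding: 2p = 4 + (-2) = 2, so p = 1.
Then q = 4 - 1 = 3.
(p, q) = (1, 3)


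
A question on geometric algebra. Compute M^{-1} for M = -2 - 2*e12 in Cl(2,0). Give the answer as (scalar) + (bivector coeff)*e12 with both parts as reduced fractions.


M = -2 - 2*e12, where e12^2 = -1.
Since M commutes with its reverse ~M = a - b*e12, M * ~M = a^2 - b^2*e12^2 = a^2 + b^2.
So M^{-1} = ~M / (a^2 + b^2) = (a - b*e12)/(a^2 + b^2).
a^2 + b^2 = 4 + 4 = 8
Scalar part = -2/8 = -1/4
Bivector coeff = 2/8 = 1/4
M^{-1} = -1/4 + 1/4*e12


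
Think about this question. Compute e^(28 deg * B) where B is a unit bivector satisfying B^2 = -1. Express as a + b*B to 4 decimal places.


For a unit bivector B with B^2 = -1, the exponential series gives
e^(theta*B) = cos(theta) + sin(theta)*B (the GA analogue of Euler's formula).
theta = 28 degrees = 0.488692 rad
cos(28 deg) = 0.8829
sin(28 deg) = 0.4695
exp(theta*B) = 0.8829 + 0.4695*B


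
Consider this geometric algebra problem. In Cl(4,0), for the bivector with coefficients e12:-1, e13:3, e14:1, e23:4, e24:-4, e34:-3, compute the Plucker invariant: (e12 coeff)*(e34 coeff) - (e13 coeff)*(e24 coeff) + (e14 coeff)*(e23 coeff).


Plucker relation: af - be + cd
a*f = (-1)*(-3) = 3
b*e = 3*(-4) = -12
c*d = 1*4 = 4
af - be + cd = 3 - (-12) + 4
= 19


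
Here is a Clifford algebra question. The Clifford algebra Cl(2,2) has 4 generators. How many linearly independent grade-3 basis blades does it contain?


Number of grade-k basis blades in Cl(p,q) with n = p + q is C(n, k).
n = 2 + 2 = 4
C(4, 3) = 4! / (3! * 1!)
= 24 / (6 * 1)
= 4


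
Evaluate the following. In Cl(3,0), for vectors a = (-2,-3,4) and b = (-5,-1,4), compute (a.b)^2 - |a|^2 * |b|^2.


a . b = (-2)*(-5) + (-3)*(-1) + 4*4
= 10 + 3 + 16 = 29
|a|^2 = (-2)^2 + (-3)^2 + 4^2 = 29
|b|^2 = (-5)^2 + (-1)^2 + 4^2 = 42
(a.b)^2 = 29^2 = 841
|a|^2 * |b|^2 = 29 * 42 = 1218
Result = 841 - 1218 = -377


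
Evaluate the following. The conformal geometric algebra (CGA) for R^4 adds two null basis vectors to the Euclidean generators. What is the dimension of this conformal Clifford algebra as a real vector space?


The conformal model of R^4 uses Cl(5,1): the 4 Euclidean generators plus two extra orthogonal generators e+ (e+^2 = +1) and e- (e-^2 = -1), from which the null vectors e0, einf are built.
Number of generators m = 4 + 2 = 6.
dim Cl(p,q) = 2^m = 2^6 = 64


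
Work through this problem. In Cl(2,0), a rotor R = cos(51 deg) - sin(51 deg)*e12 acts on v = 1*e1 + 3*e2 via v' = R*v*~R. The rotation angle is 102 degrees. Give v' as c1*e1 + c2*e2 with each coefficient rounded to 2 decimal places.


Rotor R = cos(51deg) - sin(51deg)*e12
Rotation angle theta = 2 * 51 = 102 degrees
v' = R*v*~R rotates v by theta.
cos(102deg) = -0.2079, sin(102deg) = 0.9781
v'_1 = 1*cos(102deg) - 3*sin(102deg)
= 1*(-0.2079) - 3*0.9781
= -3.14
v'_2 = 1*sin(102deg) + 3*cos(102deg)
= 1*0.9781 + 3*(-0.2079)
= 0.35
v' = -3.14*e1 + 0.35*e2
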